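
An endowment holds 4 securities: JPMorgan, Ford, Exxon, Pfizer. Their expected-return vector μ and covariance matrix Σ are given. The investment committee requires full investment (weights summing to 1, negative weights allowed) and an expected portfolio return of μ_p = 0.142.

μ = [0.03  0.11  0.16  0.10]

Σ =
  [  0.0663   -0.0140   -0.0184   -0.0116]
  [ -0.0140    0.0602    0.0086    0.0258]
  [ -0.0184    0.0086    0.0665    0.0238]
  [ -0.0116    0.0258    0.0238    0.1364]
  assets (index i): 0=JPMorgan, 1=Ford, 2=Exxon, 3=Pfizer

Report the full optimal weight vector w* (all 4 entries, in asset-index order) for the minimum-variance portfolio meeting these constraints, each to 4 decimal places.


0.0356  0.3154  0.6889  -0.0399

p=Σ⁻¹μ = [1.5593  1.7883  2.5784  0.0776]
q=Σ⁻¹𝟙 = [24.5979  18.5377  18.4829  2.6919]
a=μᵀp=0.663792  b=𝟙ᵀp=6.003522  c=𝟙ᵀq=64.310239  D=ac−b²=6.646331
λ₁=(c·0.142−b)/D = (64.310239·0.142−6.003522)/6.646331 = 0.470716
λ₂=(a−b·0.142)/D = (0.663792−6.003522·0.142)/6.646331 = -0.028393
w* = 0.470716·p + -0.028393·q:
  w_0 = 0.470716·1.5593 + -0.028393·24.5979 = 0.0356  (JPMorgan)
  w_1 = 0.470716·1.7883 + -0.028393·18.5377 = 0.3154  (Ford)
  w_2 = 0.470716·2.5784 + -0.028393·18.4829 = 0.6889  (Exxon)
  w_3 = 0.470716·0.0776 + -0.028393·2.6919 = -0.0399  (Pfizer)
Σw_i=1.0000  μᵀw=0.1420
σ²=wᵀΣw=λ₁·μ_p+λ₂ = 0.470716·0.142 + -0.028393 = 0.038449 ≈ 0.0384


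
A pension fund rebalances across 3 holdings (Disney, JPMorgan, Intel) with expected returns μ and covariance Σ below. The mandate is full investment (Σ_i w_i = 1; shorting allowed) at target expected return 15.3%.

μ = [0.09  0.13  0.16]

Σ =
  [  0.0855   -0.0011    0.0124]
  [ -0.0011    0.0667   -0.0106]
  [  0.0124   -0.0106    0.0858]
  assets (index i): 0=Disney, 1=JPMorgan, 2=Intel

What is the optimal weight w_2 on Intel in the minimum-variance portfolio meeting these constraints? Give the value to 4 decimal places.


0.6224

x=Σ⁻¹μ = [0.7871  2.2851  2.0334]
y=Σ⁻¹𝟙 = [10.1315  17.1151  12.3052]
a=μᵀx=0.693249  b=𝟙ᵀx=5.105642  c=𝟙ᵀy=39.551874  D=ac−b²=1.351710
λ₁=(c·0.153−b)/D = (39.551874·0.153−5.105642)/1.351710 = 0.699702
λ₂=(a−b·0.153)/D = (0.693249−5.105642·0.153)/1.351710 = -0.065039
w* = 0.699702·x + -0.065039·y:
  w_0 = 0.699702·0.7871 + -0.065039·10.1315 = -0.1082  (Disney)
  w_1 = 0.699702·2.2851 + -0.065039·17.1151 = 0.4858  (JPMorgan)
  w_2 = 0.699702·2.0334 + -0.065039·12.3052 = 0.6224  (Intel)
Σw_i=1.0000  μᵀw=0.1530
σ²=wᵀΣw=λ₁·μ_p+λ₂ = 0.699702·0.153 + -0.065039 = 0.042015 ≈ 0.0420


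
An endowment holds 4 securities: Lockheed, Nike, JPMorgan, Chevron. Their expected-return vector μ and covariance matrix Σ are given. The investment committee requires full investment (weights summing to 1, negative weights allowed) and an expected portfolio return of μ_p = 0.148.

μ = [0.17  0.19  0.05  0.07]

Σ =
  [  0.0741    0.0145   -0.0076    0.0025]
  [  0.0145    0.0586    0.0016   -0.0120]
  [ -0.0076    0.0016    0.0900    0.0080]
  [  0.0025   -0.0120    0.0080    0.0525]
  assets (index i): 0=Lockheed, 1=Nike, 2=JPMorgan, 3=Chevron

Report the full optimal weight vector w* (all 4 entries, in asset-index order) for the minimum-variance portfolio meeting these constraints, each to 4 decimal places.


g=Σ⁻¹μ = [1.6484  3.2146  0.4671  1.9184]
h=Σ⁻¹𝟙 = [10.1209  18.6664  9.7363  21.3487]
a=μᵀg=1.048627  b=𝟙ᵀg=7.248398  c=𝟙ᵀh=59.872274  D=ac−b²=10.244438
λ₁=(c·0.148−b)/D = (59.872274·0.148−7.248398)/10.244438 = 0.157422
λ₂=(a−b·0.148)/D = (1.048627−7.248398·0.148)/10.244438 = -0.002356
w* = 0.157422·g + -0.002356·h:
  w_0 = 0.157422·1.6484 + -0.002356·10.1209 = 0.2356  (Lockheed)
  w_1 = 0.157422·3.2146 + -0.002356·18.6664 = 0.4621  (Nike)
  w_2 = 0.157422·0.4671 + -0.002356·9.7363 = 0.0506  (JPMorgan)
  w_3 = 0.157422·1.9184 + -0.002356·21.3487 = 0.2517  (Chevron)
Σw_i=1.0000  μᵀw=0.1480
σ²=wᵀΣw=λ₁·μ_p+λ₂ = 0.157422·0.148 + -0.002356 = 0.020942 ≈ 0.0209

0.2356  0.4621  0.0506  0.2517


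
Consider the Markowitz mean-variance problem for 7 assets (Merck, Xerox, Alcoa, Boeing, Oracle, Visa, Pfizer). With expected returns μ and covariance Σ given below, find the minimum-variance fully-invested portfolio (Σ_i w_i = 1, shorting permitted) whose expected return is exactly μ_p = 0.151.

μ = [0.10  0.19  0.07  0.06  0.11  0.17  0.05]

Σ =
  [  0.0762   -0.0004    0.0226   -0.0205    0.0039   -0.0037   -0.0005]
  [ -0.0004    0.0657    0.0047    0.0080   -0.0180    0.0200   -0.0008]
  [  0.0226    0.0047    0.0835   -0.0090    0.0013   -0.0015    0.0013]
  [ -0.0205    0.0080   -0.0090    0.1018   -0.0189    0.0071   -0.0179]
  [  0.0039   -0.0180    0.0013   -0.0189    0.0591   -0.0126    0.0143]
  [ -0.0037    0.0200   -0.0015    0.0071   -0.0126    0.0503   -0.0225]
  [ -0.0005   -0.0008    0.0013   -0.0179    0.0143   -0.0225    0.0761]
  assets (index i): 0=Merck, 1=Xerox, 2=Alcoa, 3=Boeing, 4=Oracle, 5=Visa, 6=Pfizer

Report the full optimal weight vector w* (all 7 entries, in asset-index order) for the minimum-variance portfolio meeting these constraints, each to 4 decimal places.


0.0940  0.3016  -0.0278  0.0199  0.2839  0.3117  0.0168

g=Σ⁻¹μ = [1.5992  2.4802  0.4075  1.3808  3.3999  3.8568  1.5129]
h=Σ⁻¹𝟙 = [16.1036  10.3771  8.9532  19.6520  26.3659  30.8778  22.0000]
a=μᵀg=1.847831  b=𝟙ᵀg=14.637336  c=𝟙ᵀh=134.329671  D=ac−b²=33.966888
λ₁=(c·0.151−b)/D = (134.329671·0.151−14.637336)/33.966888 = 0.166234
λ₂=(a−b·0.151)/D = (1.847831−14.637336·0.151)/33.966888 = -0.010669
w* = 0.166234·g + -0.010669·h:
  w_0 = 0.166234·1.5992 + -0.010669·16.1036 = 0.0940  (Merck)
  w_1 = 0.166234·2.4802 + -0.010669·10.3771 = 0.3016  (Xerox)
  w_2 = 0.166234·0.4075 + -0.010669·8.9532 = -0.0278  (Alcoa)
  w_3 = 0.166234·1.3808 + -0.010669·19.6520 = 0.0199  (Boeing)
  w_4 = 0.166234·3.3999 + -0.010669·26.3659 = 0.2839  (Oracle)
  w_5 = 0.166234·3.8568 + -0.010669·30.8778 = 0.3117  (Visa)
  w_6 = 0.166234·1.5129 + -0.010669·22.0000 = 0.0168  (Pfizer)
Σw_i=1.0000  μᵀw=0.1510
σ²=wᵀΣw=λ₁·μ_p+λ₂ = 0.166234·0.151 + -0.010669 = 0.014432 ≈ 0.0144


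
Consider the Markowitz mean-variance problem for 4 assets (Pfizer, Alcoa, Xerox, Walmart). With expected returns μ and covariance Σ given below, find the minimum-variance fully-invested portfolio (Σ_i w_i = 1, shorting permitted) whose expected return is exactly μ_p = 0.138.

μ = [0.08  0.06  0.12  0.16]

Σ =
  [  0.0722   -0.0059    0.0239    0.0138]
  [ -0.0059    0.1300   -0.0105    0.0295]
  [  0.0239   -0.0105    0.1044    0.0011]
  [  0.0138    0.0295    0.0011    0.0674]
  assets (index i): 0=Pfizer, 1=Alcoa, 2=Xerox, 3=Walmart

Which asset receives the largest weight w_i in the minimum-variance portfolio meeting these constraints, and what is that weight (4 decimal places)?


g=Σ⁻¹μ = [0.3290  0.0468  1.0549  2.2688]
h=Σ⁻¹𝟙 = [9.9062  6.5504  7.8662  9.8131]
a=μᵀg=0.518729  b=𝟙ᵀg=3.699558  c=𝟙ᵀh=34.135871  D=ac−b²=4.020547
λ₁=(c·0.138−b)/D = (34.135871·0.138−3.699558)/4.020547 = 0.251506
λ₂=(a−b·0.138)/D = (0.518729−3.699558·0.138)/4.020547 = 0.002037
w* = 0.251506·g + 0.002037·h:
  w_0 = 0.251506·0.3290 + 0.002037·9.9062 = 0.1029  (Pfizer)
  w_1 = 0.251506·0.0468 + 0.002037·6.5504 = 0.0251  (Alcoa)
  w_2 = 0.251506·1.0549 + 0.002037·7.8662 = 0.2813  (Xerox)
  w_3 = 0.251506·2.2688 + 0.002037·9.8131 = 0.5906  (Walmart)
Σw_i=1.0000  μᵀw=0.1380
σ²=wᵀΣw=λ₁·μ_p+λ₂ = 0.251506·0.138 + 0.002037 = 0.036745 ≈ 0.0367

Walmart (0.5906)


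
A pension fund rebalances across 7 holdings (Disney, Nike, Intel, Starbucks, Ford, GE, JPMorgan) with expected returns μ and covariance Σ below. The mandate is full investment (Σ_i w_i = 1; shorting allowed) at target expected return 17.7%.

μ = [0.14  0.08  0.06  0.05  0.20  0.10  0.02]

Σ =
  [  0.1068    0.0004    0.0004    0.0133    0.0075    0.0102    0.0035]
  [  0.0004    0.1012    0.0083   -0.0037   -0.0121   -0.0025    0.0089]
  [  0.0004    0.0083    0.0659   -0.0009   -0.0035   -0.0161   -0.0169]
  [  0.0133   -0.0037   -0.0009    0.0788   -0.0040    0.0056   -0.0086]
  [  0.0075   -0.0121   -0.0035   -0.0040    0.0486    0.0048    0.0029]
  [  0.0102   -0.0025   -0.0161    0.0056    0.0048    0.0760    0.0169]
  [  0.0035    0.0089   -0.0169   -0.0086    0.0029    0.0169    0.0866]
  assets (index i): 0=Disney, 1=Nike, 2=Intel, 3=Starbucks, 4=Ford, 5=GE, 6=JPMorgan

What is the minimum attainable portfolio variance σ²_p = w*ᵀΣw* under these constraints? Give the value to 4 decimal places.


u=Σ⁻¹μ = [0.7939  1.2552  1.2824  0.7109  4.3375  1.1931  0.0126]
v=Σ⁻¹𝟙 = [4.2311  10.5973  21.4845  14.4366  23.3388  12.1129  12.7682]
a=μᵀu=1.311097  b=𝟙ᵀu=9.585455  c=𝟙ᵀv=98.969429  D=ac−b²=37.877533
λ₁=(c·0.177−b)/D = (98.969429·0.177−9.585455)/37.877533 = 0.209415
λ₂=(a−b·0.177)/D = (1.311097−9.585455·0.177)/37.877533 = -0.010178
w* = 0.209415·u + -0.010178·v:
  w_0 = 0.209415·0.7939 + -0.010178·4.2311 = 0.1232  (Disney)
  w_1 = 0.209415·1.2552 + -0.010178·10.5973 = 0.1550  (Nike)
  w_2 = 0.209415·1.2824 + -0.010178·21.4845 = 0.0499  (Intel)
  w_3 = 0.209415·0.7109 + -0.010178·14.4366 = 0.0019  (Starbucks)
  w_4 = 0.209415·4.3375 + -0.010178·23.3388 = 0.6708  (Ford)
  w_5 = 0.209415·1.1931 + -0.010178·12.1129 = 0.1266  (GE)
  w_6 = 0.209415·0.0126 + -0.010178·12.7682 = -0.1273  (JPMorgan)
Σw_i=1.0000  μᵀw=0.1770
σ²=wᵀΣw=λ₁·μ_p+λ₂ = 0.209415·0.177 + -0.010178 = 0.026888 ≈ 0.0269

0.0269


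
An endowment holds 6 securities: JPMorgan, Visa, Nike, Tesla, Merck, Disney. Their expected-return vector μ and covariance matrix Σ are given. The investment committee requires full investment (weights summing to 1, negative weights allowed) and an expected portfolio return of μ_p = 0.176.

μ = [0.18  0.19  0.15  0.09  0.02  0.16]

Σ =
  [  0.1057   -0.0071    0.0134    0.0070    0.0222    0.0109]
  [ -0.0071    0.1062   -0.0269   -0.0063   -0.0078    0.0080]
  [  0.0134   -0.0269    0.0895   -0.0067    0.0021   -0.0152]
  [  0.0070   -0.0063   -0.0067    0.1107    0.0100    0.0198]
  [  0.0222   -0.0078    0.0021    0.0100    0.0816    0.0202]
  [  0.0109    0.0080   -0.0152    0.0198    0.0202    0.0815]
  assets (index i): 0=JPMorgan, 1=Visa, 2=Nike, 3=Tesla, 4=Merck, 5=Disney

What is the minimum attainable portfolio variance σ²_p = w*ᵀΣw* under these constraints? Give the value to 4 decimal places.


g=Σ⁻¹μ = [1.3993  2.3901  2.5888  0.7115  -0.5532  1.9885]
h=Σ⁻¹𝟙 = [5.0230  14.4049  16.7218  8.1277  8.5598  9.2067]
a=μᵀg=1.465457  b=𝟙ᵀg=8.525099  c=𝟙ᵀh=62.043891  D=ac−b²=18.245378
λ₁=(c·0.176−b)/D = (62.043891·0.176−8.525099)/18.245378 = 0.131246
λ₂=(a−b·0.176)/D = (1.465457−8.525099·0.176)/18.245378 = -0.001916
w* = 0.131246·g + -0.001916·h:
  w_0 = 0.131246·1.3993 + -0.001916·5.0230 = 0.1740  (JPMorgan)
  w_1 = 0.131246·2.3901 + -0.001916·14.4049 = 0.2861  (Visa)
  w_2 = 0.131246·2.5888 + -0.001916·16.7218 = 0.3077  (Nike)
  w_3 = 0.131246·0.7115 + -0.001916·8.1277 = 0.0778  (Tesla)
  w_4 = 0.131246·-0.5532 + -0.001916·8.5598 = -0.0890  (Merck)
  w_5 = 0.131246·1.9885 + -0.001916·9.2067 = 0.2433  (Disney)
Σw_i=1.0000  μᵀw=0.1760
σ²=wᵀΣw=λ₁·μ_p+λ₂ = 0.131246·0.176 + -0.001916 = 0.021183 ≈ 0.0212

0.0212


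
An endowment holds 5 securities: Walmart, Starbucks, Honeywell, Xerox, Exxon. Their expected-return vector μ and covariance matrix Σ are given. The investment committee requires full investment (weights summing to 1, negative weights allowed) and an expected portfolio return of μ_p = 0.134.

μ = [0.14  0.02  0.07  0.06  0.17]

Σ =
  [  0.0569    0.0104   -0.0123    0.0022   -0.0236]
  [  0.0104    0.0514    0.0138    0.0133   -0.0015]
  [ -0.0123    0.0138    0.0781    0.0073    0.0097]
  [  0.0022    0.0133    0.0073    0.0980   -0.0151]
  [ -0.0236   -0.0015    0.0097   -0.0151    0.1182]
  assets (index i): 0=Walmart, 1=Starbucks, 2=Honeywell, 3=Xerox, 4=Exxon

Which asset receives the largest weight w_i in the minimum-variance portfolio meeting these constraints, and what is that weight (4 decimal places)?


g=Σ⁻¹μ = [3.7755  -0.8881  1.2930  0.8889  2.1882]
h=Σ⁻¹𝟙 = [23.7990  9.2420  12.3418  9.5826  13.5406]
a=μᵀg=1.026649  b=𝟙ᵀg=7.257487  c=𝟙ᵀh=68.505948  D=ac−b²=17.660477
λ₁=(c·0.134−b)/D = (68.505948·0.134−7.257487)/17.660477 = 0.108848
λ₂=(a−b·0.134)/D = (1.026649−7.257487·0.134)/17.660477 = 0.003066
w* = 0.108848·g + 0.003066·h:
  w_0 = 0.108848·3.7755 + 0.003066·23.7990 = 0.4839  (Walmart)
  w_1 = 0.108848·-0.8881 + 0.003066·9.2420 = -0.0683  (Starbucks)
  w_2 = 0.108848·1.2930 + 0.003066·12.3418 = 0.1786  (Honeywell)
  w_3 = 0.108848·0.8889 + 0.003066·9.5826 = 0.1261  (Xerox)
  w_4 = 0.108848·2.1882 + 0.003066·13.5406 = 0.2797  (Exxon)
Σw_i=1.0000  μᵀw=0.1340
σ²=wᵀΣw=λ₁·μ_p+λ₂ = 0.108848·0.134 + 0.003066 = 0.017652 ≈ 0.0177

Walmart (0.4839)


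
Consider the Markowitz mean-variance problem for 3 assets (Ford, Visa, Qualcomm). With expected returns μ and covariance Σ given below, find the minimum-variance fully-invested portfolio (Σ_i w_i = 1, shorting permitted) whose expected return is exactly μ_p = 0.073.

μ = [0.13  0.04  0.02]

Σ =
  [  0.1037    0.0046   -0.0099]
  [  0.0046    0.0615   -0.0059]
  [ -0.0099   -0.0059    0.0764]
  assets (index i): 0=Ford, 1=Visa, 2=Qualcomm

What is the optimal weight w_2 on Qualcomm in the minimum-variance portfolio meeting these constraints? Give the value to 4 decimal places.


p=Σ⁻¹μ = [1.2721  0.6006  0.4730]
q=Σ⁻¹𝟙 = [10.3928  16.9936  15.7481]
a=μᵀp=0.198862  b=𝟙ᵀp=2.345771  c=𝟙ᵀq=43.134471  D=ac−b²=3.075180
λ₁=(c·0.073−b)/D = (43.134471·0.073−2.345771)/3.075180 = 0.261138
λ₂=(a−b·0.073)/D = (0.198862−2.345771·0.073)/3.075180 = 0.008982
w* = 0.261138·p + 0.008982·q:
  w_0 = 0.261138·1.2721 + 0.008982·10.3928 = 0.4255  (Ford)
  w_1 = 0.261138·0.6006 + 0.008982·16.9936 = 0.3095  (Visa)
  w_2 = 0.261138·0.4730 + 0.008982·15.7481 = 0.2650  (Qualcomm)
Σw_i=1.0000  μᵀw=0.0730
σ²=wᵀΣw=λ₁·μ_p+λ₂ = 0.261138·0.073 + 0.008982 = 0.028045 ≈ 0.0280

0.2650


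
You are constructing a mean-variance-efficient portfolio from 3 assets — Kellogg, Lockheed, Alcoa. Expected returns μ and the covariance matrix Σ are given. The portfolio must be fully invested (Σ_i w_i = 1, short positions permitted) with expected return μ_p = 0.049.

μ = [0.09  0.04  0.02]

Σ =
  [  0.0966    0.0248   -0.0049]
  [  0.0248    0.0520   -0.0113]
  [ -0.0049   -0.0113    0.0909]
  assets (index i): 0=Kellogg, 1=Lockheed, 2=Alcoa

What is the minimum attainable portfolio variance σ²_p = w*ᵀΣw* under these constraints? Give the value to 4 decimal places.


g=Σ⁻¹μ = [0.8348  0.4406  0.3198]
h=Σ⁻¹𝟙 = [6.0911  19.3094  13.7298]
a=μᵀg=0.099150  b=𝟙ᵀg=1.595174  c=𝟙ᵀh=39.130342  D=ac−b²=1.335207
λ₁=(c·0.049−b)/D = (39.130342·0.049−1.595174)/1.335207 = 0.241321
λ₂=(a−b·0.049)/D = (0.099150−1.595174·0.049)/1.335207 = 0.015718
w* = 0.241321·g + 0.015718·h:
  w_0 = 0.241321·0.8348 + 0.015718·6.0911 = 0.2972  (Kellogg)
  w_1 = 0.241321·0.4406 + 0.015718·19.3094 = 0.4098  (Lockheed)
  w_2 = 0.241321·0.3198 + 0.015718·13.7298 = 0.2930  (Alcoa)
Σw_i=1.0000  μᵀw=0.0490
σ²=wᵀΣw=λ₁·μ_p+λ₂ = 0.241321·0.049 + 0.015718 = 0.027543 ≈ 0.0275

0.0275


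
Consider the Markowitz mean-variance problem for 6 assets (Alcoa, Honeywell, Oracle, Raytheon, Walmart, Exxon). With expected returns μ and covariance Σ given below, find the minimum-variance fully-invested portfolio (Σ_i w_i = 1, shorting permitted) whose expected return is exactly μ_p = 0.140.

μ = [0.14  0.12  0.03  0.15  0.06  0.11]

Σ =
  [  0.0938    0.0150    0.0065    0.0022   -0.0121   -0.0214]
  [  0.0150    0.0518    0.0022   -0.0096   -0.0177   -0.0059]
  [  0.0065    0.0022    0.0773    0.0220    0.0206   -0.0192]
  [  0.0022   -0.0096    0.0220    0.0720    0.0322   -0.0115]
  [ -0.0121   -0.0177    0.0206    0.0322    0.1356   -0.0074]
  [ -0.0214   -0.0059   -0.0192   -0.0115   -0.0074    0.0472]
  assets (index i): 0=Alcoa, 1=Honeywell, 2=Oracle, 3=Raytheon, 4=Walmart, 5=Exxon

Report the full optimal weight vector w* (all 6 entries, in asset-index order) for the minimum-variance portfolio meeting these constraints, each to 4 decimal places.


0.1854  0.2527  -0.1091  0.3330  0.0027  0.3353

g=Σ⁻¹μ = [2.0362  2.9307  0.3150  2.7944  0.5416  4.5139]
h=Σ⁻¹𝟙 = [16.1778  24.5543  14.9066  15.1305  8.4946  42.6725]
a=μᵀg=1.594385  b=𝟙ᵀg=13.131832  c=𝟙ᵀh=121.936260  D=ac−b²=21.968386
λ₁=(c·0.140−b)/D = (121.936260·0.140−13.131832)/21.968386 = 0.179314
λ₂=(a−b·0.140)/D = (1.594385−13.131832·0.140)/21.968386 = -0.011110
w* = 0.179314·g + -0.011110·h:
  w_0 = 0.179314·2.0362 + -0.011110·16.1778 = 0.1854  (Alcoa)
  w_1 = 0.179314·2.9307 + -0.011110·24.5543 = 0.2527  (Honeywell)
  w_2 = 0.179314·0.3150 + -0.011110·14.9066 = -0.1091  (Oracle)
  w_3 = 0.179314·2.7944 + -0.011110·15.1305 = 0.3330  (Raytheon)
  w_4 = 0.179314·0.5416 + -0.011110·8.4946 = 0.0027  (Walmart)
  w_5 = 0.179314·4.5139 + -0.011110·42.6725 = 0.3353  (Exxon)
Σw_i=1.0000  μᵀw=0.1400
σ²=wᵀΣw=λ₁·μ_p+λ₂ = 0.179314·0.140 + -0.011110 = 0.013994 ≈ 0.0140


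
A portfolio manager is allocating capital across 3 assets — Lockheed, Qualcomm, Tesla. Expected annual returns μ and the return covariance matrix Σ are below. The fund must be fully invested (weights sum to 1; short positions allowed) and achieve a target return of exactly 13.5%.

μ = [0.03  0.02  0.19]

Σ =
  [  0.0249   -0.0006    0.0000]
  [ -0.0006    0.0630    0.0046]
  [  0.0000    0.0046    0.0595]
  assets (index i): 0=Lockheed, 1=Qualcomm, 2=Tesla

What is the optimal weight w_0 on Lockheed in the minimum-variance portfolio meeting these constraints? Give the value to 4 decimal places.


0.3000

u=Σ⁻¹μ = [1.2071  0.0963  3.1858]
v=Σ⁻¹𝟙 = [40.5249  15.1171  15.6380]
a=μᵀu=0.643449  b=𝟙ᵀu=4.489311  c=𝟙ᵀv=71.280058  D=ac−b²=25.711141
λ₁=(c·0.135−b)/D = (71.280058·0.135−4.489311)/25.711141 = 0.199660
λ₂=(a−b·0.135)/D = (0.643449−4.489311·0.135)/25.711141 = 0.001454
w* = 0.199660·u + 0.001454·v:
  w_0 = 0.199660·1.2071 + 0.001454·40.5249 = 0.3000  (Lockheed)
  w_1 = 0.199660·0.0963 + 0.001454·15.1171 = 0.0412  (Qualcomm)
  w_2 = 0.199660·3.1858 + 0.001454·15.6380 = 0.6588  (Tesla)
Σw_i=1.0000  μᵀw=0.1350
σ²=wᵀΣw=λ₁·μ_p+λ₂ = 0.199660·0.135 + 0.001454 = 0.028408 ≈ 0.0284


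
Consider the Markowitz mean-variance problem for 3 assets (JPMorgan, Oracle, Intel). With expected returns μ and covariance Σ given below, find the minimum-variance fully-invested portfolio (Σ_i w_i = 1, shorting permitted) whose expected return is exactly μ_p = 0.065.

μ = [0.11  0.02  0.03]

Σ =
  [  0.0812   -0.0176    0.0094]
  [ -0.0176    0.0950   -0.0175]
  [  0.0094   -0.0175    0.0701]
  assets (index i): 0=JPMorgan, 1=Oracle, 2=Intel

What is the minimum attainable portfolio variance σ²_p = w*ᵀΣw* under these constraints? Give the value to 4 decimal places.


0.0250

p=Σ⁻¹μ = [1.4295  0.5439  0.3721]
q=Σ⁻¹𝟙 = [13.9097  16.1292  16.4267]
a=μᵀp=0.179284  b=𝟙ᵀp=2.345447  c=𝟙ᵀq=46.465568  D=ac−b²=2.829427
λ₁=(c·0.065−b)/D = (46.465568·0.065−2.345447)/2.829427 = 0.238499
λ₂=(a−b·0.065)/D = (0.179284−2.345447·0.065)/2.829427 = 0.009483
w* = 0.238499·p + 0.009483·q:
  w_0 = 0.238499·1.4295 + 0.009483·13.9097 = 0.4728  (JPMorgan)
  w_1 = 0.238499·0.5439 + 0.009483·16.1292 = 0.2827  (Oracle)
  w_2 = 0.238499·0.3721 + 0.009483·16.4267 = 0.2445  (Intel)
Σw_i=1.0000  μᵀw=0.0650
σ²=wᵀΣw=λ₁·μ_p+λ₂ = 0.238499·0.065 + 0.009483 = 0.024985 ≈ 0.0250


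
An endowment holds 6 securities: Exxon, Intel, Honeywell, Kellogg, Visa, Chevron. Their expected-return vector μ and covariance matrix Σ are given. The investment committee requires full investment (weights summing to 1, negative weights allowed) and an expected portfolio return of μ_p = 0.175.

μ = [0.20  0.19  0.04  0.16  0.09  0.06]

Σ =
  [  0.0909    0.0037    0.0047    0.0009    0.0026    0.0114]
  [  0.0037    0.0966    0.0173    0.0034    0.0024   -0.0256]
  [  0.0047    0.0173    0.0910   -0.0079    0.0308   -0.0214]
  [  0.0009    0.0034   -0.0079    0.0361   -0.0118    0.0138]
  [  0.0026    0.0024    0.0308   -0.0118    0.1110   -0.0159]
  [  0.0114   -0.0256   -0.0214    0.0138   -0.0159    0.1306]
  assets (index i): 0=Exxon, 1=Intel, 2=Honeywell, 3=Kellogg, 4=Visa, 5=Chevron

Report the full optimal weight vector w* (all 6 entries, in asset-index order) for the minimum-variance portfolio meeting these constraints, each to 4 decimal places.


0.2458  0.2064  -0.0557  0.4904  0.1203  -0.0072

u=Σ⁻¹μ = [2.0062  1.7757  0.0449  4.5091  1.2373  0.3139]
v=Σ⁻¹𝟙 = [8.4673  9.2568  9.8637  28.8339  10.1620  8.5390]
a=μᵀu=1.592078  b=𝟙ᵀu=9.887122  c=𝟙ᵀv=75.122573  D=ac−b²=21.845848
λ₁=(c·0.175−b)/D = (75.122573·0.175−9.887122)/21.845848 = 0.149197
λ₂=(a−b·0.175)/D = (1.592078−9.887122·0.175)/21.845848 = -0.006325
w* = 0.149197·u + -0.006325·v:
  w_0 = 0.149197·2.0062 + -0.006325·8.4673 = 0.2458  (Exxon)
  w_1 = 0.149197·1.7757 + -0.006325·9.2568 = 0.2064  (Intel)
  w_2 = 0.149197·0.0449 + -0.006325·9.8637 = -0.0557  (Honeywell)
  w_3 = 0.149197·4.5091 + -0.006325·28.8339 = 0.4904  (Kellogg)
  w_4 = 0.149197·1.2373 + -0.006325·10.1620 = 0.1203  (Visa)
  w_5 = 0.149197·0.3139 + -0.006325·8.5390 = -0.0072  (Chevron)
Σw_i=1.0000  μᵀw=0.1750
σ²=wᵀΣw=λ₁·μ_p+λ₂ = 0.149197·0.175 + -0.006325 = 0.019785 ≈ 0.0198


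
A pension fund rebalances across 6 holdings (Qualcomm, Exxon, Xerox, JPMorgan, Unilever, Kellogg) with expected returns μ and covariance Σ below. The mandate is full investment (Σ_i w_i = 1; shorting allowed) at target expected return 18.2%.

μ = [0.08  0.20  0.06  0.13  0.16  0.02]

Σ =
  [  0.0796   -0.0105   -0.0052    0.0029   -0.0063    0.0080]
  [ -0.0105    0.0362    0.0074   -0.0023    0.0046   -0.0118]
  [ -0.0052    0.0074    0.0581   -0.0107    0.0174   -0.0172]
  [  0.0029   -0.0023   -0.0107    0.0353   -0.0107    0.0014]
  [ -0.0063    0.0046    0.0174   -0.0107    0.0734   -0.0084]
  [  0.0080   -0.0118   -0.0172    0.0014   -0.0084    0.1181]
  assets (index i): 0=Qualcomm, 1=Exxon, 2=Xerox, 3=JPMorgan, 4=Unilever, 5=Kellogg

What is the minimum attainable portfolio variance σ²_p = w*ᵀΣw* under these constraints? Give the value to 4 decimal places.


u=Σ⁻¹μ = [1.8045  6.1630  0.8131  4.9279  2.5778  0.9062]
v=Σ⁻¹𝟙 = [16.6808  33.3524  21.4478  39.7042  15.3185  14.4124]
a=μᵀu=2.496951  b=𝟙ᵀu=17.192556  c=𝟙ᵀv=140.916075  D=ac−b²=56.276502
λ₁=(c·0.182−b)/D = (140.916075·0.182−17.192556)/56.276502 = 0.150226
λ₂=(a−b·0.182)/D = (2.496951−17.192556·0.182)/56.276502 = -0.011232
w* = 0.150226·u + -0.011232·v:
  w_0 = 0.150226·1.8045 + -0.011232·16.6808 = 0.0837  (Qualcomm)
  w_1 = 0.150226·6.1630 + -0.011232·33.3524 = 0.5512  (Exxon)
  w_2 = 0.150226·0.8131 + -0.011232·21.4478 = -0.1188  (Xerox)
  w_3 = 0.150226·4.9279 + -0.011232·39.7042 = 0.2943  (JPMorgan)
  w_4 = 0.150226·2.5778 + -0.011232·15.3185 = 0.2152  (Unilever)
  w_5 = 0.150226·0.9062 + -0.011232·14.4124 = -0.0257  (Kellogg)
Σw_i=1.0000  μᵀw=0.1820
σ²=wᵀΣw=λ₁·μ_p+λ₂ = 0.150226·0.182 + -0.011232 = 0.016109 ≈ 0.0161

0.0161


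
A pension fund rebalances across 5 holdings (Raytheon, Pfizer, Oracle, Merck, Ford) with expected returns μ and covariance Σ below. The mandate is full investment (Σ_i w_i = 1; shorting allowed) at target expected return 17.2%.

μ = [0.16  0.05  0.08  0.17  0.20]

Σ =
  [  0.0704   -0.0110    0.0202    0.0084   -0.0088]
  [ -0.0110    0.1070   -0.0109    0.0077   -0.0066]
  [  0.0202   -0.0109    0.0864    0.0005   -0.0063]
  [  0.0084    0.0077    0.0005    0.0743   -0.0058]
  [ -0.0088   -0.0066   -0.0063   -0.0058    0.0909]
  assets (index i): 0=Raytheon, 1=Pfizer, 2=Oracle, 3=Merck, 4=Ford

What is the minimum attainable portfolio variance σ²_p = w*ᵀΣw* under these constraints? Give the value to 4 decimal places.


0.0226

g=Σ⁻¹μ = [2.2770  0.7792  0.6735  2.1531  2.6613]
h=Σ⁻¹𝟙 = [13.3458  11.8902  10.9552  11.7892  14.6679]
a=μᵀg=1.355434  b=𝟙ᵀg=8.544000  c=𝟙ᵀh=62.648293  D=ac−b²=11.915655
λ₁=(c·0.172−b)/D = (62.648293·0.172−8.544000)/11.915655 = 0.187275
λ₂=(a−b·0.172)/D = (1.355434−8.544000·0.172)/11.915655 = -0.009579
w* = 0.187275·g + -0.009579·h:
  w_0 = 0.187275·2.2770 + -0.009579·13.3458 = 0.2986  (Raytheon)
  w_1 = 0.187275·0.7792 + -0.009579·11.8902 = 0.0320  (Pfizer)
  w_2 = 0.187275·0.6735 + -0.009579·10.9552 = 0.0212  (Oracle)
  w_3 = 0.187275·2.1531 + -0.009579·11.7892 = 0.2903  (Merck)
  w_4 = 0.187275·2.6613 + -0.009579·14.6679 = 0.3579  (Ford)
Σw_i=1.0000  μᵀw=0.1720
σ²=wᵀΣw=λ₁·μ_p+λ₂ = 0.187275·0.172 + -0.009579 = 0.022633 ≈ 0.0226


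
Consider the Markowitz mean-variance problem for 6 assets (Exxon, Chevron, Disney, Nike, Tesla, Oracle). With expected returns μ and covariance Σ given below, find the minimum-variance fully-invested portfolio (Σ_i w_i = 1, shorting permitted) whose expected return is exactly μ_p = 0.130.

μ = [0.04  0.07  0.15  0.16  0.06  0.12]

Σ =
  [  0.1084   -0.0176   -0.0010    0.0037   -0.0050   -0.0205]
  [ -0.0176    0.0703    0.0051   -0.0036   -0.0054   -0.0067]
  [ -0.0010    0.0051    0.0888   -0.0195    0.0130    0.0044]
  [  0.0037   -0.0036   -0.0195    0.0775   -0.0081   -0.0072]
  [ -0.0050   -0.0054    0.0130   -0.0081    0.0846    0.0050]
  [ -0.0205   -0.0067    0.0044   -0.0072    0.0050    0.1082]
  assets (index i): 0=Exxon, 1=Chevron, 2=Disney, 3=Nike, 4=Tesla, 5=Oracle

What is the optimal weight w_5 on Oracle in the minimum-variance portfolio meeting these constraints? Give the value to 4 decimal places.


g=Σ⁻¹μ = [0.8185  1.3855  2.0620  2.8153  0.7148  1.4204]
h=Σ⁻¹𝟙 = [15.1826  20.4362  11.7664  18.7266  13.2067  13.5415]
a=μᵀg=1.102808  b=𝟙ᵀg=9.216436  c=𝟙ᵀh=92.859936  D=ac−b²=17.463944
λ₁=(c·0.130−b)/D = (92.859936·0.130−9.216436)/17.463944 = 0.163500
λ₂=(a−b·0.130)/D = (1.102808−9.216436·0.130)/17.463944 = -0.005459
w* = 0.163500·g + -0.005459·h:
  w_0 = 0.163500·0.8185 + -0.005459·15.1826 = 0.0509  (Exxon)
  w_1 = 0.163500·1.3855 + -0.005459·20.4362 = 0.1150  (Chevron)
  w_2 = 0.163500·2.0620 + -0.005459·11.7664 = 0.2729  (Disney)
  w_3 = 0.163500·2.8153 + -0.005459·18.7266 = 0.3581  (Nike)
  w_4 = 0.163500·0.7148 + -0.005459·13.2067 = 0.0448  (Tesla)
  w_5 = 0.163500·1.4204 + -0.005459·13.5415 = 0.1583  (Oracle)
Σw_i=1.0000  μᵀw=0.1300
σ²=wᵀΣw=λ₁·μ_p+λ₂ = 0.163500·0.130 + -0.005459 = 0.015796 ≈ 0.0158

0.1583


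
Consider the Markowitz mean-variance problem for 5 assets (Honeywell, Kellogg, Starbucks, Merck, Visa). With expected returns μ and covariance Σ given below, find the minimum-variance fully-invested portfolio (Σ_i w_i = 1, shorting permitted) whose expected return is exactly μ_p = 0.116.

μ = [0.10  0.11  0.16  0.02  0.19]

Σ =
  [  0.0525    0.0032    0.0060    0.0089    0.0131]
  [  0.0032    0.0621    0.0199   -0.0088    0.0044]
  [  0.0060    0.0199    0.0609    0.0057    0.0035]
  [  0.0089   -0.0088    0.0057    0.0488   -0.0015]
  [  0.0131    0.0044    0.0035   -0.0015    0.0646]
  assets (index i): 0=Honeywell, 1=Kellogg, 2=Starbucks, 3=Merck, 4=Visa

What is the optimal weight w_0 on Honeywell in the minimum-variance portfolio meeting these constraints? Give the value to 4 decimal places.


0.1531

p=Σ⁻¹μ = [0.9267  0.9128  2.0663  0.2435  2.5848]
q=Σ⁻¹𝟙 = [10.6365  15.1282  7.7769  20.7513  12.3530]
a=μᵀp=1.019673  b=𝟙ᵀp=6.734155  c=𝟙ᵀq=66.645945  D=ac−b²=22.608204
λ₁=(c·0.116−b)/D = (66.645945·0.116−6.734155)/22.608204 = 0.044089
λ₂=(a−b·0.116)/D = (1.019673−6.734155·0.116)/22.608204 = 0.010550
w* = 0.044089·p + 0.010550·q:
  w_0 = 0.044089·0.9267 + 0.010550·10.6365 = 0.1531  (Honeywell)
  w_1 = 0.044089·0.9128 + 0.010550·15.1282 = 0.1998  (Kellogg)
  w_2 = 0.044089·2.0663 + 0.010550·7.7769 = 0.1731  (Starbucks)
  w_3 = 0.044089·0.2435 + 0.010550·20.7513 = 0.2297  (Merck)
  w_4 = 0.044089·2.5848 + 0.010550·12.3530 = 0.2443  (Visa)
Σw_i=1.0000  μᵀw=0.1160
σ²=wᵀΣw=λ₁·μ_p+λ₂ = 0.044089·0.116 + 0.010550 = 0.015664 ≈ 0.0157


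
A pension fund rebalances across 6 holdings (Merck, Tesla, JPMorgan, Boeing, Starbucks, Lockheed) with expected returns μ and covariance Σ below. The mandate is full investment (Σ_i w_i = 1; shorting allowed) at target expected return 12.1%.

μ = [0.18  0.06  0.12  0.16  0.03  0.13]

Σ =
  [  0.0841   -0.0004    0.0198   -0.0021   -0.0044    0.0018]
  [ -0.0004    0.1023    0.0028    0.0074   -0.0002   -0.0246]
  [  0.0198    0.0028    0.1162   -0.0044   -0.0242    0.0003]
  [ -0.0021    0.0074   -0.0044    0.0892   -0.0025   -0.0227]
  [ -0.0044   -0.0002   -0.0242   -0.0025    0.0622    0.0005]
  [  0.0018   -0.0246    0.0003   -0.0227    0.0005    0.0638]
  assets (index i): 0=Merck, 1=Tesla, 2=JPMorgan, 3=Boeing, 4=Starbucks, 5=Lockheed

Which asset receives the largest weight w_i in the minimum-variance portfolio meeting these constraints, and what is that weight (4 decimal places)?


g=Σ⁻¹μ = [1.9647  1.1884  0.9892  2.6812  1.0906  3.3812]
h=Σ⁻¹𝟙 = [10.2264  14.7983  11.6970  18.3900  21.9179  27.4078]
a=μᵀg=1.444917  b=𝟙ᵀg=11.295236  c=𝟙ᵀh=104.437367  D=ac−b²=23.320965
λ₁=(c·0.121−b)/D = (104.437367·0.121−11.295236)/23.320965 = 0.057531
λ₂=(a−b·0.121)/D = (1.444917−11.295236·0.121)/23.320965 = 0.003353
w* = 0.057531·g + 0.003353·h:
  w_0 = 0.057531·1.9647 + 0.003353·10.2264 = 0.1473  (Merck)
  w_1 = 0.057531·1.1884 + 0.003353·14.7983 = 0.1180  (Tesla)
  w_2 = 0.057531·0.9892 + 0.003353·11.6970 = 0.0961  (JPMorgan)
  w_3 = 0.057531·2.6812 + 0.003353·18.3900 = 0.2159  (Boeing)
  w_4 = 0.057531·1.0906 + 0.003353·21.9179 = 0.1362  (Starbucks)
  w_5 = 0.057531·3.3812 + 0.003353·27.4078 = 0.2864  (Lockheed)
Σw_i=1.0000  μᵀw=0.1210
σ²=wᵀΣw=λ₁·μ_p+λ₂ = 0.057531·0.121 + 0.003353 = 0.010314 ≈ 0.0103

Lockheed (0.2864)


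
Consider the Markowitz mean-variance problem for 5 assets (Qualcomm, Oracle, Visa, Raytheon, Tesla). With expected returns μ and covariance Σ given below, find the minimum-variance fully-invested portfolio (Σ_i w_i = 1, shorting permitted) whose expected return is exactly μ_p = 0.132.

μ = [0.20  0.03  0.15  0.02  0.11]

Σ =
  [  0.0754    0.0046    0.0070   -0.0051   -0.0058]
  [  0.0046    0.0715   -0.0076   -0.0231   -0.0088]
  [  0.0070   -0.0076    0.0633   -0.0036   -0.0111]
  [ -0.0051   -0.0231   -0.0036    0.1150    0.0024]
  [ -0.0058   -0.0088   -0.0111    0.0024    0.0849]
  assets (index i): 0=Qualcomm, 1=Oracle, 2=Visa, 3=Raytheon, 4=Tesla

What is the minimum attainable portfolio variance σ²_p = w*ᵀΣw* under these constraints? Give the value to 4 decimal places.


g=Σ⁻¹μ = [2.5381  0.9263  2.5600  0.5133  1.8852]
h=Σ⁻¹𝟙 = [12.2467  22.0537  20.9086  13.9634  17.2400]
a=μᵀg=1.137045  b=𝟙ᵀg=8.422899  c=𝟙ᵀh=86.412338  D=ac−b²=27.309453
λ₁=(c·0.132−b)/D = (86.412338·0.132−8.422899)/27.309453 = 0.109249
λ₂=(a−b·0.132)/D = (1.137045−8.422899·0.132)/27.309453 = 0.000924
w* = 0.109249·g + 0.000924·h:
  w_0 = 0.109249·2.5381 + 0.000924·12.2467 = 0.2886  (Qualcomm)
  w_1 = 0.109249·0.9263 + 0.000924·22.0537 = 0.1216  (Oracle)
  w_2 = 0.109249·2.5600 + 0.000924·20.9086 = 0.2990  (Visa)
  w_3 = 0.109249·0.5133 + 0.000924·13.9634 = 0.0690  (Raytheon)
  w_4 = 0.109249·1.8852 + 0.000924·17.2400 = 0.2219  (Tesla)
Σw_i=1.0000  μᵀw=0.1320
σ²=wᵀΣw=λ₁·μ_p+λ₂ = 0.109249·0.132 + 0.000924 = 0.015344 ≈ 0.0153

0.0153


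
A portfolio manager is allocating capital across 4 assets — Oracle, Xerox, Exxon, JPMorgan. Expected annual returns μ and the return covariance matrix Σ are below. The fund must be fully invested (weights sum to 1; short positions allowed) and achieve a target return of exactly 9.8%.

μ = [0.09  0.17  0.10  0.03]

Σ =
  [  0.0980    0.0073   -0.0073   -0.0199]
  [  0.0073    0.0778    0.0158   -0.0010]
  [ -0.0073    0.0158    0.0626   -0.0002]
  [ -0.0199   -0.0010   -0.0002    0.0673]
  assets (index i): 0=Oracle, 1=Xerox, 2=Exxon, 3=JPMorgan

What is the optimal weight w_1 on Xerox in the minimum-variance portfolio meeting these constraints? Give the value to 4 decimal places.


0.2552

x=Σ⁻¹μ = [1.0335  1.8433  1.2552  0.7825]
y=Σ⁻¹𝟙 = [14.6600  8.5618  15.5849  19.3672]
a=μᵀx=0.555362  b=𝟙ᵀx=4.914408  c=𝟙ᵀy=58.173846  D=ac−b²=8.156128
λ₁=(c·0.098−b)/D = (58.173846·0.098−4.914408)/8.156128 = 0.096446
λ₂=(a−b·0.098)/D = (0.555362−4.914408·0.098)/8.156128 = 0.009042
w* = 0.096446·x + 0.009042·y:
  w_0 = 0.096446·1.0335 + 0.009042·14.6600 = 0.2322  (Oracle)
  w_1 = 0.096446·1.8433 + 0.009042·8.5618 = 0.2552  (Xerox)
  w_2 = 0.096446·1.2552 + 0.009042·15.5849 = 0.2620  (Exxon)
  w_3 = 0.096446·0.7825 + 0.009042·19.3672 = 0.2506  (JPMorgan)
Σw_i=1.0000  μᵀw=0.0980
σ²=wᵀΣw=λ₁·μ_p+λ₂ = 0.096446·0.098 + 0.009042 = 0.018494 ≈ 0.0185


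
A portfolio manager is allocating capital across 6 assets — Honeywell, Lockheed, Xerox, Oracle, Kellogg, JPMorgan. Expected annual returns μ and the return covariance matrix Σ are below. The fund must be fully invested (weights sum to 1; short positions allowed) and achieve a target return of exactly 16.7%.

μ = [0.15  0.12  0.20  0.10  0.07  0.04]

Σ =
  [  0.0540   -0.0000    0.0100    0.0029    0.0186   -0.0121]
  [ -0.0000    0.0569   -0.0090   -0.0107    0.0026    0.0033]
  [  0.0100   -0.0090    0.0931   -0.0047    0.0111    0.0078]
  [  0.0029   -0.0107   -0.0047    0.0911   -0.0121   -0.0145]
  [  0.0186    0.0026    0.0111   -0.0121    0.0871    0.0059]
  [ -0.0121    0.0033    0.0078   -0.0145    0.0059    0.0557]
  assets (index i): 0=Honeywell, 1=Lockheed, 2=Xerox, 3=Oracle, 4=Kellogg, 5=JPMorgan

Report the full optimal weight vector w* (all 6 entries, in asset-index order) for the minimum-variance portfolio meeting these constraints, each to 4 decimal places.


x=Σ⁻¹μ = [2.5601  2.6765  2.1045  1.6441  0.0531  1.2434]
y=Σ⁻¹𝟙 = [18.9314  20.6702  8.8501  17.8828  6.5818  23.5601]
a=μᵀx=1.343944  b=𝟙ᵀx=10.281560  c=𝟙ᵀy=96.476391  D=ac−b²=23.948400
λ₁=(c·0.167−b)/D = (96.476391·0.167−10.281560)/23.948400 = 0.243440
λ₂=(a−b·0.167)/D = (1.343944−10.281560·0.167)/23.948400 = -0.015578
w* = 0.243440·x + -0.015578·y:
  w_0 = 0.243440·2.5601 + -0.015578·18.9314 = 0.3283  (Honeywell)
  w_1 = 0.243440·2.6765 + -0.015578·20.6702 = 0.3296  (Lockheed)
  w_2 = 0.243440·2.1045 + -0.015578·8.8501 = 0.3744  (Xerox)
  w_3 = 0.243440·1.6441 + -0.015578·17.8828 = 0.1217  (Oracle)
  w_4 = 0.243440·0.0531 + -0.015578·6.5818 = -0.0896  (Kellogg)
  w_5 = 0.243440·1.2434 + -0.015578·23.5601 = -0.0643  (JPMorgan)
Σw_i=1.0000  μᵀw=0.1670
σ²=wᵀΣw=λ₁·μ_p+λ₂ = 0.243440·0.167 + -0.015578 = 0.025076 ≈ 0.0251

0.3283  0.3296  0.3744  0.1217  -0.0896  -0.0643


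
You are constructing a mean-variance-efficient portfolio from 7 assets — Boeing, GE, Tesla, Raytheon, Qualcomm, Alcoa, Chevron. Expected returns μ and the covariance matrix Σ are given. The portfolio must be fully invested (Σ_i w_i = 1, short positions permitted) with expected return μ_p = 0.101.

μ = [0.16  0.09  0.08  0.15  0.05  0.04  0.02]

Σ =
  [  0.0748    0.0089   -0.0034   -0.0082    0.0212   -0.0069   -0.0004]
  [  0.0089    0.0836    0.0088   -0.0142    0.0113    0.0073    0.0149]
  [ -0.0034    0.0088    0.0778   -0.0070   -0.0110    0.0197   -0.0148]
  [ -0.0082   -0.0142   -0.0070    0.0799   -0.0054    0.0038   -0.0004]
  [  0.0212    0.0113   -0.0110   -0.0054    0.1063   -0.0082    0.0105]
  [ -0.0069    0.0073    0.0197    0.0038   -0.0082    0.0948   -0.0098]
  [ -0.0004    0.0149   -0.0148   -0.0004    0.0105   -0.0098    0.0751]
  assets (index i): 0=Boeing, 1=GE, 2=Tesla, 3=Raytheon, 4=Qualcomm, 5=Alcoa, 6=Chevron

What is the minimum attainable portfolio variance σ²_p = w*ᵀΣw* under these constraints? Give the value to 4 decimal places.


0.0122

p=Σ⁻¹μ = [2.3230  1.0068  1.2669  2.4069  0.1345  0.2015  0.3489]
q=Σ⁻¹𝟙 = [13.8702  7.0945  15.7965  16.7303  7.5737  9.2993  15.3386]
a=μᵀp=0.946442  b=𝟙ᵀp=7.688433  c=𝟙ᵀq=85.703101  D=ac−b²=22.000979
λ₁=(c·0.101−b)/D = (85.703101·0.101−7.688433)/22.000979 = 0.043979
λ₂=(a−b·0.101)/D = (0.946442−7.688433·0.101)/22.000979 = 0.007723
w* = 0.043979·p + 0.007723·q:
  w_0 = 0.043979·2.3230 + 0.007723·13.8702 = 0.2093  (Boeing)
  w_1 = 0.043979·1.0068 + 0.007723·7.0945 = 0.0991  (GE)
  w_2 = 0.043979·1.2669 + 0.007723·15.7965 = 0.1777  (Tesla)
  w_3 = 0.043979·2.4069 + 0.007723·16.7303 = 0.2351  (Raytheon)
  w_4 = 0.043979·0.1345 + 0.007723·7.5737 = 0.0644  (Qualcomm)
  w_5 = 0.043979·0.2015 + 0.007723·9.2993 = 0.0807  (Alcoa)
  w_6 = 0.043979·0.3489 + 0.007723·15.3386 = 0.1338  (Chevron)
Σw_i=1.0000  μᵀw=0.1010
σ²=wᵀΣw=λ₁·μ_p+λ₂ = 0.043979·0.101 + 0.007723 = 0.012165 ≈ 0.0122


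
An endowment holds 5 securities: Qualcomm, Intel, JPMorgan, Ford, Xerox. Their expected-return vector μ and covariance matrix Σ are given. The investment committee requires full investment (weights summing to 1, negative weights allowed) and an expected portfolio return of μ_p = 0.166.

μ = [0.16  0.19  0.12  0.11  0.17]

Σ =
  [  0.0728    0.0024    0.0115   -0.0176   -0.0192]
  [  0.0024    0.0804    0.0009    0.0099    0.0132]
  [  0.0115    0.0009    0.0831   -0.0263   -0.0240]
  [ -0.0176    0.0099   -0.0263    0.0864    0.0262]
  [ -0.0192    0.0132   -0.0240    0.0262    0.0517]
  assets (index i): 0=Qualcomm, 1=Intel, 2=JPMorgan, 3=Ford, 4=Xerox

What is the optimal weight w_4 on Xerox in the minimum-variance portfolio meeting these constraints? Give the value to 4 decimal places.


g=Σ⁻¹μ = [3.2841  1.2931  2.7467  1.1539  4.8680]
h=Σ⁻¹𝟙 = [21.0102  5.1616  21.6353  12.9629  29.3014]
a=μᵀg=2.055228  b=𝟙ᵀg=13.345720  c=𝟙ᵀh=90.071331  D=ac−b²=7.008882
λ₁=(c·0.166−b)/D = (90.071331·0.166−13.345720)/7.008882 = 0.229155
λ₂=(a−b·0.166)/D = (2.055228−13.345720·0.166)/7.008882 = -0.022851
w* = 0.229155·g + -0.022851·h:
  w_0 = 0.229155·3.2841 + -0.022851·21.0102 = 0.2725  (Qualcomm)
  w_1 = 0.229155·1.2931 + -0.022851·5.1616 = 0.1784  (Intel)
  w_2 = 0.229155·2.7467 + -0.022851·21.6353 = 0.1350  (JPMorgan)
  w_3 = 0.229155·1.1539 + -0.022851·12.9629 = -0.0318  (Ford)
  w_4 = 0.229155·4.8680 + -0.022851·29.3014 = 0.4459  (Xerox)
Σw_i=1.0000  μᵀw=0.1660
σ²=wᵀΣw=λ₁·μ_p+λ₂ = 0.229155·0.166 + -0.022851 = 0.015189 ≈ 0.0152

0.4459


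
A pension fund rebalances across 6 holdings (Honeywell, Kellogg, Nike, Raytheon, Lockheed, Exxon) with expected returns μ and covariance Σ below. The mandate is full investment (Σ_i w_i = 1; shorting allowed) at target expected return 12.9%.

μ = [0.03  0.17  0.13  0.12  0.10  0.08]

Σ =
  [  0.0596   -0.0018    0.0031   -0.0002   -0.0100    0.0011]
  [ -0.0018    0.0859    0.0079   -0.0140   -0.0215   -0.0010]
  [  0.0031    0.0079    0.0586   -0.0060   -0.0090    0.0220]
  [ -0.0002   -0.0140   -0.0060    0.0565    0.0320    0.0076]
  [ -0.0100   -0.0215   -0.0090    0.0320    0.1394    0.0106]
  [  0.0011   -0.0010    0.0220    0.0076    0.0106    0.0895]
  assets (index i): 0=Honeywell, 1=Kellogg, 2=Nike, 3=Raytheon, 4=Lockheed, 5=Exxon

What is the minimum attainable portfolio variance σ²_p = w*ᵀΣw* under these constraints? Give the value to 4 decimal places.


0.0153

u=Σ⁻¹μ = [0.5809  2.3749  2.2051  2.5562  0.6753  0.0742]
v=Σ⁻¹𝟙 = [17.6331  15.4827  15.1696  18.4680  7.1877  4.9811]
a=μᵀu=1.088025  b=𝟙ᵀu=8.466516  c=𝟙ᵀv=78.922189  D=ac−b²=14.187457
λ₁=(c·0.129−b)/D = (78.922189·0.129−8.466516)/14.187457 = 0.120842
λ₂=(a−b·0.129)/D = (1.088025−8.466516·0.129)/14.187457 = -0.000293
w* = 0.120842·u + -0.000293·v:
  w_0 = 0.120842·0.5809 + -0.000293·17.6331 = 0.0650  (Honeywell)
  w_1 = 0.120842·2.3749 + -0.000293·15.4827 = 0.2825  (Kellogg)
  w_2 = 0.120842·2.2051 + -0.000293·15.1696 = 0.2620  (Nike)
  w_3 = 0.120842·2.5562 + -0.000293·18.4680 = 0.3035  (Raytheon)
  w_4 = 0.120842·0.6753 + -0.000293·7.1877 = 0.0795  (Lockheed)
  w_5 = 0.120842·0.0742 + -0.000293·4.9811 = 0.0075  (Exxon)
Σw_i=1.0000  μᵀw=0.1290
σ²=wᵀΣw=λ₁·μ_p+λ₂ = 0.120842·0.129 + -0.000293 = 0.015296 ≈ 0.0153
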